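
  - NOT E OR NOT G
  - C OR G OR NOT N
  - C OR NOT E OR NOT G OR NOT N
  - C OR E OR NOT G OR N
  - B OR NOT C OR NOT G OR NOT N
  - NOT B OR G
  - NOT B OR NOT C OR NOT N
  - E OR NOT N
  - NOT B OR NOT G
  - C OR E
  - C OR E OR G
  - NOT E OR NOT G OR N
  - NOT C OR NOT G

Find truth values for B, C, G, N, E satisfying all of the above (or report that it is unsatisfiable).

B=F; C=T; G=F; N=T; E=T

Try B = True:
  (NOT B OR G) forces G = True.
  clause (NOT B OR NOT G) is falsified — backtrack.
So B = False.
Set C = True.
  then (NOT C OR NOT G) forces G = False.
Set N = True.
  then (E OR NOT N) forces E = True.
All clauses satisfied.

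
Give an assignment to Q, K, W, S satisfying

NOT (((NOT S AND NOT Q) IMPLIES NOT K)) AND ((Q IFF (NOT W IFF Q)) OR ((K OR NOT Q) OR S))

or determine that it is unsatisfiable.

Q: False, K: True, W: False, S: False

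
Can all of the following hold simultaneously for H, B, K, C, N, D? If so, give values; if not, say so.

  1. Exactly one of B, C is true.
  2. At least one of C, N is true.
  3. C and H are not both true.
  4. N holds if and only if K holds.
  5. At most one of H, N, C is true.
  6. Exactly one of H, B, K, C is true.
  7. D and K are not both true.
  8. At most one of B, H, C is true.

H = False; B = False; K = False; C = True; N = False; D = False

  (1) {B, C}: 1 true — exactly one ✓
  (2) {C, N}: 1 true — at least one ✓
  (3) C=T, H=F — not both ✓
  (4) N=F, K=F — same ✓
  (5) {H, N, C}: 1 true — at most one ✓
  (6) {H, B, K, C}: 1 true — exactly one ✓
  (7) D=F, K=F — not both ✓
  (8) {B, H, C}: 1 true — at most one ✓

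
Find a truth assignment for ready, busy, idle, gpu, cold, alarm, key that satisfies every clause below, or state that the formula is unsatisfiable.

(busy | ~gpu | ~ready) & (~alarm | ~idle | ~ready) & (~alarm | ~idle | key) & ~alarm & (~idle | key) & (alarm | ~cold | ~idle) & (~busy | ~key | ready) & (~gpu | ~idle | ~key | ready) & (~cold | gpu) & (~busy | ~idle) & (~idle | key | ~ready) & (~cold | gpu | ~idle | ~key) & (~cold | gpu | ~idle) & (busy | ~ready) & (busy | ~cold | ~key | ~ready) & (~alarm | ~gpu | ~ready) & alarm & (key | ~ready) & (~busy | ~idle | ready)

The formula is unsatisfiable.

Case alarm = True:
  Clause (~alarm) is falsified — contradiction.
Case alarm = False:
  Clause (alarm) is falsified — contradiction.
Both cases fail, so the formula is unsatisfiable.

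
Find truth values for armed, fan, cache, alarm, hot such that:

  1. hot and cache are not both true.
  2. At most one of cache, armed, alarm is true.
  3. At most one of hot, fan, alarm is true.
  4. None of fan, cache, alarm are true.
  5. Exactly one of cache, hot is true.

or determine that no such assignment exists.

armed = False, fan = False, cache = False, alarm = False, hot = True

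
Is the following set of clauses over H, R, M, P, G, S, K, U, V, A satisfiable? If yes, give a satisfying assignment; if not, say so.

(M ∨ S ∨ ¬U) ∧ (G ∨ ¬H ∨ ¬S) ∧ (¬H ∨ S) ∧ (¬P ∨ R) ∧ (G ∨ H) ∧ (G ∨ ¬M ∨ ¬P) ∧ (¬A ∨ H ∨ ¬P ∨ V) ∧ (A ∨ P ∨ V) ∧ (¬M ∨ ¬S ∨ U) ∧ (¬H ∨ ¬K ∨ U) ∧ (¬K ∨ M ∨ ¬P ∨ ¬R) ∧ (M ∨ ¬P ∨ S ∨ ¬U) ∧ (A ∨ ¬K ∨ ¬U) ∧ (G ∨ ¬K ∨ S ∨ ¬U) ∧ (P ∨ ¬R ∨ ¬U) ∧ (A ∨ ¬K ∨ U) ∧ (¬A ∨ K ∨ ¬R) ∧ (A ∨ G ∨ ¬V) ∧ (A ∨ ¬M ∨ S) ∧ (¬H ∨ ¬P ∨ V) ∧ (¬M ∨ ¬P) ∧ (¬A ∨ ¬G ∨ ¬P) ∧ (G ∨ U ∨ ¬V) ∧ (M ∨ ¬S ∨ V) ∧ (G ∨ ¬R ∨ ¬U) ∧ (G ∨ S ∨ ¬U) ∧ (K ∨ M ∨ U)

Set H = False.
  then (G ∨ H) forces G = True.
Set R = False.
  then (¬P ∨ R) forces P = False.
Set M = True.
Set S = False.
  then (A ∨ ¬M ∨ S) forces A = True.
Set K = False.
Set U = False.
Set V = False.
All clauses satisfied.

H = False, R = False, M = True, P = False, G = True, S = False, K = False, U = False, V = False, A = True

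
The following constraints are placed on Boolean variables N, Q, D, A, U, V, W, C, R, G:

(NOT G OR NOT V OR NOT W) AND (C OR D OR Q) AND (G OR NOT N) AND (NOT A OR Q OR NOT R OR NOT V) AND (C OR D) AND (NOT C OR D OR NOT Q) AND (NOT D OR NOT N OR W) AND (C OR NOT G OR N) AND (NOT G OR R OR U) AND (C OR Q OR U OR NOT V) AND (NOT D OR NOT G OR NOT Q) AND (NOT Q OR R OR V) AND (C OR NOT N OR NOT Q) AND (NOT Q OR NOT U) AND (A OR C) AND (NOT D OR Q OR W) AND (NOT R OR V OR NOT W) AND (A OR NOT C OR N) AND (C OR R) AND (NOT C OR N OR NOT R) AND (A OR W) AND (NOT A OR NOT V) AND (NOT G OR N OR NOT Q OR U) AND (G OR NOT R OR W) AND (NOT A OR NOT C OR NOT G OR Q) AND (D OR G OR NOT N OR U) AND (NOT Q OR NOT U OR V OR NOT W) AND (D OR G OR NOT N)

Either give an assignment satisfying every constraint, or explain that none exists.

Set N = True.
  then (G OR NOT N) forces G = True.
Try Q = True:
  (NOT D OR NOT G OR NOT Q) forces D = False.
  (C OR D) forces C = True.
  clause (NOT C OR D OR NOT Q) is falsified — backtrack.
So Q = False.
Set D = True.
  then (NOT D OR NOT N OR W) forces W = True.
  then (NOT G OR NOT V OR NOT W) forces V = False.
  then (NOT R OR V OR NOT W) forces R = False.
  then (C OR R) forces C = True.
  then (NOT A OR NOT C OR NOT G OR Q) forces A = False.
  then (NOT G OR R OR U) forces U = True.
All clauses satisfied.

N: True; Q: False; D: True; A: False; U: True; V: False; W: True; C: True; R: False; G: True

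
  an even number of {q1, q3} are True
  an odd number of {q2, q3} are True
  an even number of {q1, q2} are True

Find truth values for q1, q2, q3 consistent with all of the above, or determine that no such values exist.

No satisfying assignment exists.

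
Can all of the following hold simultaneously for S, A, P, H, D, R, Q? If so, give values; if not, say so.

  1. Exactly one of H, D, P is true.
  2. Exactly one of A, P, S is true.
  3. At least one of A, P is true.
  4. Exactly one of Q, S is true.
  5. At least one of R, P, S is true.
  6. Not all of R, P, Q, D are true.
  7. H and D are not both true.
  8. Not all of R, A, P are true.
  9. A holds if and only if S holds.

S = False, A = False, P = True, H = False, D = False, R = False, Q = True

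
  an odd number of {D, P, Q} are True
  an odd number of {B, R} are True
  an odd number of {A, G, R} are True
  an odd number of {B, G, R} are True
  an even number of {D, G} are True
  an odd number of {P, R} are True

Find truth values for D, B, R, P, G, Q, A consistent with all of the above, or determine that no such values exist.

D=F, B=T, R=F, P=T, G=F, Q=F, A=T

{D, P, Q}: 1 true → odd ✓
{B, R}: 1 true → odd ✓
{A, G, R}: 1 true → odd ✓
{B, G, R}: 1 true → odd ✓
{D, G}: 0 true → even ✓
{P, R}: 1 true → odd ✓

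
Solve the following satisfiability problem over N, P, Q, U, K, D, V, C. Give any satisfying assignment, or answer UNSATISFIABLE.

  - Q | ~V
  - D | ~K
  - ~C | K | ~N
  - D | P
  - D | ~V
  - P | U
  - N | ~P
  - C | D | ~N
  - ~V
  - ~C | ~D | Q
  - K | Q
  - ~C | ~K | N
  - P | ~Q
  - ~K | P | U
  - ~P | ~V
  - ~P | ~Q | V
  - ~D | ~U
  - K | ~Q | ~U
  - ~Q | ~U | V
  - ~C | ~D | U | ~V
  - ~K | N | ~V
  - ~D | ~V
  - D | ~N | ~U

Unit clause (~V) forces V = False.
Set N = True.
Try P = False:
  (D | P) forces D = True.
  (P | U) forces U = True.
  clause (~D | ~U) is falsified — backtrack.
So P = True.
  then (~P | ~Q | V) forces Q = False.
  then (K | Q) forces K = True.
  then (D | ~K) forces D = True.
  then (~C | ~D | Q) forces C = False.
  then (~D | ~U) forces U = False.
All clauses satisfied.

N=T, P=T, Q=F, U=F, K=T, D=T, V=F, C=F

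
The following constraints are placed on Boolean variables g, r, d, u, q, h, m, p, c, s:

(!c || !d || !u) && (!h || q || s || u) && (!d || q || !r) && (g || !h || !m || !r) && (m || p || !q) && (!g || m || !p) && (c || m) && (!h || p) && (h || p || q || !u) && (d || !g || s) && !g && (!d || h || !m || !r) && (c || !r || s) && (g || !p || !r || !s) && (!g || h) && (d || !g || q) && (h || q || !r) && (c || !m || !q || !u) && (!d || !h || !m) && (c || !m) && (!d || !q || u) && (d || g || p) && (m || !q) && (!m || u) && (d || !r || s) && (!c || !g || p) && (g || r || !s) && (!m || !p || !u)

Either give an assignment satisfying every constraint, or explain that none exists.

g = False; r = False; d = True; u = False; q = False; h = False; m = False; p = True; c = True; s = False

Unit clause (!g) forces g = False.
Set r = False.
  then (g || r || !s) forces s = False.
Set d = True.
Set u = False.
  then (!d || !q || u) forces q = False.
  then (!m || u) forces m = False.
  then (!h || q || s || u) forces h = False.
  then (c || m) forces c = True.
Set p = True.
All clauses satisfied.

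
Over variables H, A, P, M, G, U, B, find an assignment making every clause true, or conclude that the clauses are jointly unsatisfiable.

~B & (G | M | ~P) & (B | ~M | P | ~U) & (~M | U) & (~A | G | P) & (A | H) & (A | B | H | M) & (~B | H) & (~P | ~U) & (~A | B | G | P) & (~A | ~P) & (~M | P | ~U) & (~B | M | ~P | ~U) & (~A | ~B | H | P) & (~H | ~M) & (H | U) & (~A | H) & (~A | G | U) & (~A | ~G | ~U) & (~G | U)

H=T, A=F, P=F, M=F, G=F, U=T, B=F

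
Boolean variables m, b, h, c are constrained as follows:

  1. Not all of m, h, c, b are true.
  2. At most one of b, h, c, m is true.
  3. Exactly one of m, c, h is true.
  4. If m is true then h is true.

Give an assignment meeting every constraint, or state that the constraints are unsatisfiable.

m = False; b = False; h = False; c = True

  (1) {m, h, c, b}: 1/4 true — not all ✓
  (2) {b, h, c, m}: 1 true — at most one ✓
  (3) {m, c, h}: 1 true — exactly one ✓
  (4) m=F ⇒ h: vacuous ✓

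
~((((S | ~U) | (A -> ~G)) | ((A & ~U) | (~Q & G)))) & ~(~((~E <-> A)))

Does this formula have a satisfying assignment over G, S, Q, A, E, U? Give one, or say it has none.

G=T, S=F, Q=T, A=T, E=F, U=T

  ~((((S | ~U) | (A -> ~G)) | ((A & ~U) | (~Q & G)))) = True
    ((S | ~U) | (A -> ~G)) | ((A & ~U) | (~Q & G)) = False
      (S | ~U) | (A -> ~G) = False
        S | ~U = False
          ~U = False
        A -> ~G = False
          ~G = False
      (A & ~U) | (~Q & G) = False
        A & ~U = False
          ~U = False
        ~Q & G = False
          ~Q = False
  ~(~((~E <-> A))) = True
    ~((~E <-> A)) = False
      ~E <-> A = True
        ~E = True
Both conjuncts True, so the formula holds.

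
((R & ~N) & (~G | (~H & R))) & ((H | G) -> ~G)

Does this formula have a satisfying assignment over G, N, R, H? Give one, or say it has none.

G = False; N = False; R = True; H = True

  (R & ~N) & (~G | (~H & R)) = True
    R & ~N = True
      ~N = True
    ~G | (~H & R) = True
      ~G = True
      ~H & R = False
        ~H = False
  (H | G) -> ~G = True
    H | G = True
    ~G = True
Both conjuncts True, so the formula holds.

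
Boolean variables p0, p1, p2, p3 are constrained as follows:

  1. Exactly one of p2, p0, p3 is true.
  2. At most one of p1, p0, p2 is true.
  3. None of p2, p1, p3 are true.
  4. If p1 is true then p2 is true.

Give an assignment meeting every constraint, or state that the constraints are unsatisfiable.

p0 = True, p1 = False, p2 = False, p3 = False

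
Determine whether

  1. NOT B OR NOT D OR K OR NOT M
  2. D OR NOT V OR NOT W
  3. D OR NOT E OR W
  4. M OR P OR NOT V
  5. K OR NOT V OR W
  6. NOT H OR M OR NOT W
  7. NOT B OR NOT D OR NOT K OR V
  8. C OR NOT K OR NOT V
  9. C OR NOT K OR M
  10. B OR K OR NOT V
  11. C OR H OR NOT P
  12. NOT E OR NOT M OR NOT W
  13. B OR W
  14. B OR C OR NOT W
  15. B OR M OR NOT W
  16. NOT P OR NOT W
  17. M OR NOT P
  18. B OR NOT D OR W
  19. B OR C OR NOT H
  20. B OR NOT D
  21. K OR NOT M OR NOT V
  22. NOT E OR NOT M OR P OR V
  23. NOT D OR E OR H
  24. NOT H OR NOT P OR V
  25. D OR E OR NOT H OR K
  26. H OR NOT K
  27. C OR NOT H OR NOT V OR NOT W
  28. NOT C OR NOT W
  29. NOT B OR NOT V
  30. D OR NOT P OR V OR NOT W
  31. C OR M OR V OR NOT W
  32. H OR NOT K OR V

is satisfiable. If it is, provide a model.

Try V = True:
  (NOT B OR NOT V) forces B = False.
  (B OR K OR NOT V) forces K = True.
  (C OR NOT K OR NOT V) forces C = True.
  (B OR W) forces W = True.
  clause (NOT C OR NOT W) is falsified — backtrack.
So V = False.
Set M = False.
  then (M OR NOT P) forces P = False.
Set K = False.
Set H = False.
Set W = False.
  then (B OR W) forces B = True.
Set E = False.
  then (NOT D OR E OR H) forces D = False.
Set C = False.
All clauses satisfied.

V=F, M=F, K=F, H=F, P=F, W=F, E=F, D=F, B=T, C=F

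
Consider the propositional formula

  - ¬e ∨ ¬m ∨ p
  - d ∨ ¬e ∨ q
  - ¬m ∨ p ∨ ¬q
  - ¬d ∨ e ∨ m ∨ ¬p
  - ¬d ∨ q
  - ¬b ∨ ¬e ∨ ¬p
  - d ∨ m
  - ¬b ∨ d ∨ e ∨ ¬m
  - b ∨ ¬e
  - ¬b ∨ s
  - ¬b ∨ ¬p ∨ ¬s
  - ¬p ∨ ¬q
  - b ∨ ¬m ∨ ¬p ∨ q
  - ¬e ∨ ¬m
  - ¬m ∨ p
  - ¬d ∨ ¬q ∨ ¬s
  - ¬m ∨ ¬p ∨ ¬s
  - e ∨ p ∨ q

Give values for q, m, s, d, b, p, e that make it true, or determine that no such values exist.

Set q = True.
  then (¬p ∨ ¬q) forces p = False.
  then (¬m ∨ p) forces m = False.
  then (d ∨ m) forces d = True.
  then (¬d ∨ ¬q ∨ ¬s) forces s = False.
  then (¬b ∨ s) forces b = False.
  then (b ∨ ¬e) forces e = False.
All clauses satisfied.

q=T, m=F, s=F, d=T, b=F, p=F, e=F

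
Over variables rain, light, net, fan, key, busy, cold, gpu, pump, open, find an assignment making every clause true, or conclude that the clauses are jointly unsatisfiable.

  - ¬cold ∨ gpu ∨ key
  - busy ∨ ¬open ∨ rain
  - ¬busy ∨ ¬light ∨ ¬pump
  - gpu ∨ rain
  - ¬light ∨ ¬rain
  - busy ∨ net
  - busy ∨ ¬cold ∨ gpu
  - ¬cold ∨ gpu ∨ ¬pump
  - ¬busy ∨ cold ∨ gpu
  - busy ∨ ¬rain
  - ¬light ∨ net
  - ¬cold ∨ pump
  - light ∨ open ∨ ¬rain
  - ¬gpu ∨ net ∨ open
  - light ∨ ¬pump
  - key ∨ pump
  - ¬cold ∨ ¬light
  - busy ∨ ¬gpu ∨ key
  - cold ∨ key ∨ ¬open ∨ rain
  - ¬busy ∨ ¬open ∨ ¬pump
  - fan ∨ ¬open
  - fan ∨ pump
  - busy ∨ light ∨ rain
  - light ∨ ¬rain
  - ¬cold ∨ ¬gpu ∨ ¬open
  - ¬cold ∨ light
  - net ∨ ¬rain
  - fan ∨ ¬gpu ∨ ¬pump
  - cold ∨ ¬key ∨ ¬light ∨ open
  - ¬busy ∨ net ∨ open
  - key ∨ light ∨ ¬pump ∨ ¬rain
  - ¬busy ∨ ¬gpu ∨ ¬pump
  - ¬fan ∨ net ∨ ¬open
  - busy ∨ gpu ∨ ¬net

rain=F, light=F, net=T, fan=T, key=T, busy=T, cold=F, gpu=T, pump=F, open=F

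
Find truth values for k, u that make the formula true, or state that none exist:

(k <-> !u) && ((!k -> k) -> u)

k = False; u = True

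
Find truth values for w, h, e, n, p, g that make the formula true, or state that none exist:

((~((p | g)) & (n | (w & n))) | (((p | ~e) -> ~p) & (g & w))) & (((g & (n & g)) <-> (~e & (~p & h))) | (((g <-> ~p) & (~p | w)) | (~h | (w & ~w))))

w=T, h=F, e=T, n=T, p=F, g=T

  (~((p | g)) & (n | (w & n))) | (((p | ~e) -> ~p) & (g & w)) = True
    ~((p | g)) & (n | (w & n)) = False
      ~((p | g)) = False
        p | g = True
      n | (w & n) = True
        w & n = True
    ((p | ~e) -> ~p) & (g & w) = True
      (p | ~e) -> ~p = True
        p | ~e = False
          ~e = False
        ~p = True
      g & w = True
  ((g & (n & g)) <-> (~e & (~p & h))) | (((g <-> ~p) & (~p | w)) | (~h | (w & ~w))) = True
    (g & (n & g)) <-> (~e & (~p & h)) = False
      g & (n & g) = True
        n & g = True
      ~e & (~p & h) = False
        ~e = False
        ~p & h = False
          ~p = True
    ((g <-> ~p) & (~p | w)) | (~h | (w & ~w)) = True
      (g <-> ~p) & (~p | w) = True
        g <-> ~p = True
          ~p = True
        ~p | w = True
          ~p = True
      ~h | (w & ~w) = True
        ~h = True
        w & ~w = False
          ~w = False
Both conjuncts True, so the formula holds.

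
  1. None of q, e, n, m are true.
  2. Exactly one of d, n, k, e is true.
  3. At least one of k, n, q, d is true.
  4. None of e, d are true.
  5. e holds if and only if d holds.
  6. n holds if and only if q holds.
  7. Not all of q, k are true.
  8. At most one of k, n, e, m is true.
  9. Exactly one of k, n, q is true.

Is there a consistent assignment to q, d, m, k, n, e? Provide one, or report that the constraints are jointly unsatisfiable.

q = False, d = False, m = False, k = True, n = False, e = False

  (1) {q, e, n, m}: 0 true — none ✓
  (2) {d, n, k, e}: 1 true — exactly one ✓
  (3) {k, n, q, d}: 1 true — at least one ✓
  (4) {e, d}: 0 true — none ✓
  (5) e=F, d=F — same ✓
  (6) n=F, q=F — same ✓
  (7) {q, k}: 1/2 true — not all ✓
  (8) {k, n, e, m}: 1 true — at most one ✓
  (9) {k, n, q}: 1 true — exactly one ✓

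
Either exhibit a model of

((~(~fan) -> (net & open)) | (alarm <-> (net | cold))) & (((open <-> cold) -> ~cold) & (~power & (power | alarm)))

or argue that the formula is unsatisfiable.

net: True, cold: True, open: False, power: False, alarm: True, fan: True

  (~(~fan) -> (net & open)) | (alarm <-> (net | cold)) = True
    ~(~fan) -> (net & open) = False
      ~(~fan) = True
        ~fan = False
      net & open = False
    alarm <-> (net | cold) = True
      net | cold = True
  ((open <-> cold) -> ~cold) & (~power & (power | alarm)) = True
    (open <-> cold) -> ~cold = True
      open <-> cold = False
      ~cold = False
    ~power & (power | alarm) = True
      ~power = True
      power | alarm = True
Both conjuncts True, so the formula holds.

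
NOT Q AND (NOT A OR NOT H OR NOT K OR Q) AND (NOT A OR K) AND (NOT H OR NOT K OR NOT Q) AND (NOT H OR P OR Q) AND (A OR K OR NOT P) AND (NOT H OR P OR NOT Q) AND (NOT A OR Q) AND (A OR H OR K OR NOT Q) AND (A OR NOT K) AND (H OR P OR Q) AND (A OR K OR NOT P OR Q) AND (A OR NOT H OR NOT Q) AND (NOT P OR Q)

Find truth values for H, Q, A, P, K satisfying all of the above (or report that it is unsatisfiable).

UNSATISFIABLE

Case P = True:
  (NOT Q) forces Q = False.
  Clause (NOT P OR Q) is falsified — contradiction.
Case P = False:
  (NOT Q) forces Q = False.
  (NOT H OR P OR Q) forces H = False.
  Clause (H OR P OR Q) is falsified — contradiction.
Both cases fail, so the formula is unsatisfiable.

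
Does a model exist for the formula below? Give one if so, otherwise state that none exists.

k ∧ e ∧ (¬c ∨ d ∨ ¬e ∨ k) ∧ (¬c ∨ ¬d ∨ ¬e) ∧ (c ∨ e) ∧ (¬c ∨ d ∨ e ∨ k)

k = True, d = True, c = False, e = True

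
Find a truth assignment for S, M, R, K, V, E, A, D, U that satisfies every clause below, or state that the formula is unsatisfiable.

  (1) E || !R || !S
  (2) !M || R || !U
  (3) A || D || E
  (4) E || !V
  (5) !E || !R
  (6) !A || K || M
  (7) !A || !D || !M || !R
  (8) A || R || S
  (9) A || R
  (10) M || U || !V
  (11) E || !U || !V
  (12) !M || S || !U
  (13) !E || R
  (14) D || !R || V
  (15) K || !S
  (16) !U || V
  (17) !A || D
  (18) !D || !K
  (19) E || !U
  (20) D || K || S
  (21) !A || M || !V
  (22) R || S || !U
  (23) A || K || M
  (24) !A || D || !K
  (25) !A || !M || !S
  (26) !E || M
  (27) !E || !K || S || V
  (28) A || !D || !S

S = False, M = True, R = False, K = False, V = False, E = False, A = True, D = True, U = False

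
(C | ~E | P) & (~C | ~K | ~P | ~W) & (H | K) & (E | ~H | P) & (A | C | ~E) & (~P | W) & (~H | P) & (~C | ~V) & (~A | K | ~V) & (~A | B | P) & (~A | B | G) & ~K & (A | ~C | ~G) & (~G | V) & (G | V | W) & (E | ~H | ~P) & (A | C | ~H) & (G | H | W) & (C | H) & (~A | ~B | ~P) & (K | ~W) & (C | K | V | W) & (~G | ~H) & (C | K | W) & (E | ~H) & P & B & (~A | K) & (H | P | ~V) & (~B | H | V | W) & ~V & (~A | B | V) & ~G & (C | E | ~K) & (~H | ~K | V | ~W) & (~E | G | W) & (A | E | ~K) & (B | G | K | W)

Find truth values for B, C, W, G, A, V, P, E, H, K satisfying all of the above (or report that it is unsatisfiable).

Unsatisfiable

Case W = True:
  (~K) forces K = False.
  Clause (K | ~W) is falsified — contradiction.
Case W = False:
  (~P | W) forces P = False.
  Clause (P) is falsified — contradiction.
Both cases fail, so the formula is unsatisfiable.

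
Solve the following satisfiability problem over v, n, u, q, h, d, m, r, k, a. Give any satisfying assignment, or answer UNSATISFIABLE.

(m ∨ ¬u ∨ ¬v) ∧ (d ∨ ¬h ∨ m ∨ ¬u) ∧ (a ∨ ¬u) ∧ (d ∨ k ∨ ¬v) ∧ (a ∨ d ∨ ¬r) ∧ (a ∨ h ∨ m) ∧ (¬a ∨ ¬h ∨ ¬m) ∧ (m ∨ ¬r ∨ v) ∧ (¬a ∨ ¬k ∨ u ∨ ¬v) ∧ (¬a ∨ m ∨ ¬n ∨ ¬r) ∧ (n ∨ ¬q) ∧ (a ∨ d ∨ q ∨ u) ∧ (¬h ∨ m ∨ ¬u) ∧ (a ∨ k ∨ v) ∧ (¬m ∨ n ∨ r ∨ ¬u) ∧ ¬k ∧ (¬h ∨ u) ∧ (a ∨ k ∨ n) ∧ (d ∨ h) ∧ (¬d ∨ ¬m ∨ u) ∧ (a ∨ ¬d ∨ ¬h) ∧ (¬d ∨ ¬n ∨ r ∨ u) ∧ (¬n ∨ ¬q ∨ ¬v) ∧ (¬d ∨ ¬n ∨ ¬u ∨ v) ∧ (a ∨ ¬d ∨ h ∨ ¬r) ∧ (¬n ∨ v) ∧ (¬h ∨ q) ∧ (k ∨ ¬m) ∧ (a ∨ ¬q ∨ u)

v = False, n = False, u = False, q = False, h = False, d = True, m = False, r = False, k = False, a = True

Unit clause (¬k) forces k = False.
In (k ∨ ¬m) only ¬m is left, so m = False.
Set v = False.
  then (m ∨ ¬r ∨ v) forces r = False.
  then (a ∨ k ∨ v) forces a = True.
  then (¬n ∨ v) forces n = False.
  then (n ∨ ¬q) forces q = False.
  then (¬h ∨ q) forces h = False.
  then (d ∨ h) forces d = True.
Set u = False.
All clauses satisfied.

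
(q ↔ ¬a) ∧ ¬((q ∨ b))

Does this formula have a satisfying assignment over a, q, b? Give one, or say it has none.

a = True; q = False; b = False

  q ↔ ¬a = True
    ¬a = False
  ¬((q ∨ b)) = True
    q ∨ b = False
Both conjuncts True, so the formula holds.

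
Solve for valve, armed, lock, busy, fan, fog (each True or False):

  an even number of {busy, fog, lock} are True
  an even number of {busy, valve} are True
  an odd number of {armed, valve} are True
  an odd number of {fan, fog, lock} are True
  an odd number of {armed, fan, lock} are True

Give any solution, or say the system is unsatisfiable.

valve = True; armed = False; lock = True; busy = True; fan = False; fog = False

{busy, fog, lock}: 2 true → even ✓
{busy, valve}: 2 true → even ✓
{armed, valve}: 1 true → odd ✓
{fan, fog, lock}: 1 true → odd ✓
{armed, fan, lock}: 1 true → odd ✓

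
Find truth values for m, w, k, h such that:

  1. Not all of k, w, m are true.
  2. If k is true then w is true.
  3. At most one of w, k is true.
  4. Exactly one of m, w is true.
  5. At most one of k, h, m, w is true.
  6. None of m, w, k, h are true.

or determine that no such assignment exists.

Case m = True:
  Constraint (6) is violated (m=T) — contradiction.
Case m = False:
  (4) with m=F forces w = True.
  Constraint (6) is violated (w=T) — contradiction.
Both cases fail — unsatisfiable.

No satisfying assignment exists.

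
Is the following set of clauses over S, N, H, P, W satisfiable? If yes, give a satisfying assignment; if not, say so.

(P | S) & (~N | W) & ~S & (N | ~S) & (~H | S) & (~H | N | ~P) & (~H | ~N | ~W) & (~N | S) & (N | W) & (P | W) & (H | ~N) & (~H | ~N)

S = False, N = False, H = False, P = True, W = True

Unit clause (~S) forces S = False.
In (~H | S) only ~H is left, so H = False.
In (~N | S) only ~N is left, so N = False.
In (N | W) only W is left, so W = True.
In (P | S) only P is left, so P = True.
All clauses satisfied.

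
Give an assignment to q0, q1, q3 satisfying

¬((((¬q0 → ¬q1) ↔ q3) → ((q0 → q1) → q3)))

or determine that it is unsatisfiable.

q0=F, q1=T, q3=F

  ¬((((¬q0 → ¬q1) ↔ q3) → ((q0 → q1) → q3))) = True
    ((¬q0 → ¬q1) ↔ q3) → ((q0 → q1) → q3) = False
      (¬q0 → ¬q1) ↔ q3 = True
        ¬q0 → ¬q1 = False
          ¬q0 = True
          ¬q1 = False
      (q0 → q1) → q3 = False
        q0 → q1 = True
The formula evaluates to True.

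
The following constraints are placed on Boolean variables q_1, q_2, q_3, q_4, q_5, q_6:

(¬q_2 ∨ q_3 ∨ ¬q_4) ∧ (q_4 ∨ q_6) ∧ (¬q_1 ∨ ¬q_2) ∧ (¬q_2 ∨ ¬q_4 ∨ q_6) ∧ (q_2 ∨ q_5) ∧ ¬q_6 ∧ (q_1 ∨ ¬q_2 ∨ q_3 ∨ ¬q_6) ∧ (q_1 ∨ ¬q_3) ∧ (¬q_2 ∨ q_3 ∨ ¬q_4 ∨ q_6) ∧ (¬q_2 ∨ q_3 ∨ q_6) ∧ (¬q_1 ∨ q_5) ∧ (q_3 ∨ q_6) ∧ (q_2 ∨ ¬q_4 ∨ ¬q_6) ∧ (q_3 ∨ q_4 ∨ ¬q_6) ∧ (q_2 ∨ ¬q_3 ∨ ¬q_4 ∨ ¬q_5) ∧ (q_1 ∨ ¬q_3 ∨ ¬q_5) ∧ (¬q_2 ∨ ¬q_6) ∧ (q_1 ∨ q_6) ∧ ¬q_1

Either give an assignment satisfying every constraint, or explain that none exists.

Case q_1 = True:
  Clause (¬q_1) is falsified — contradiction.
Case q_1 = False:
  (¬q_6) forces q_6 = False.
  Clause (q_1 ∨ q_6) is falsified — contradiction.
Both cases fail, so the formula is unsatisfiable.

No satisfying assignment exists.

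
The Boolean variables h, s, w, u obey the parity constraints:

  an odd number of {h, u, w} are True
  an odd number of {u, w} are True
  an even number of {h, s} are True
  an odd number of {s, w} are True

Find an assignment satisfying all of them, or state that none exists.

h = False; s = False; w = True; u = False

{h, u, w}: 1 true → odd ✓
{u, w}: 1 true → odd ✓
{h, s}: 0 true → even ✓
{s, w}: 1 true → odd ✓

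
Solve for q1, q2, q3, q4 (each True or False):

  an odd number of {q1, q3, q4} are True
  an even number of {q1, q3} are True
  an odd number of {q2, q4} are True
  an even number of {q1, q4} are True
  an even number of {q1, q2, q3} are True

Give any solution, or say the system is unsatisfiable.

q1=T; q2=F; q3=T; q4=T

{q1, q3, q4}: 3 true → odd ✓
{q1, q3}: 2 true → even ✓
{q2, q4}: 1 true → odd ✓
{q1, q4}: 2 true → even ✓
{q1, q2, q3}: 2 true → even ✓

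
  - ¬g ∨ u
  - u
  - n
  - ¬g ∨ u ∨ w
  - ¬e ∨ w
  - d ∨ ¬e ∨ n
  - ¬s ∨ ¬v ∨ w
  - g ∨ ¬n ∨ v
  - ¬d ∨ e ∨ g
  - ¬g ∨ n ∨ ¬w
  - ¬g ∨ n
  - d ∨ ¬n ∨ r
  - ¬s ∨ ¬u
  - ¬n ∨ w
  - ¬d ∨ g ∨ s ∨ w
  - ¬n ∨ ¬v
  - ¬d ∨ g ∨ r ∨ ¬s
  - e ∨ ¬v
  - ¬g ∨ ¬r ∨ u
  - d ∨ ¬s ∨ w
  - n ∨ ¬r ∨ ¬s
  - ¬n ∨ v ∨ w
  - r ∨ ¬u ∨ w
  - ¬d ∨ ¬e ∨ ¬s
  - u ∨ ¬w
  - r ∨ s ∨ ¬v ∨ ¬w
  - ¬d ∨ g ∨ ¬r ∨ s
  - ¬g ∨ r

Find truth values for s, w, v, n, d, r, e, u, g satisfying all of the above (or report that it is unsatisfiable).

Unit clause (u) forces u = True.
Unit clause (n) forces n = True.
In (¬s ∨ ¬u) only ¬s is left, so s = False.
In (¬n ∨ w) only w is left, so w = True.
In (¬n ∨ ¬v) only ¬v is left, so v = False.
In (g ∨ ¬n ∨ v) only g is left, so g = True.
In (¬g ∨ r) only r is left, so r = True.
Set d = False.
Set e = False.
All clauses satisfied.

s = False, w = True, v = False, n = True, d = False, r = True, e = False, u = True, g = True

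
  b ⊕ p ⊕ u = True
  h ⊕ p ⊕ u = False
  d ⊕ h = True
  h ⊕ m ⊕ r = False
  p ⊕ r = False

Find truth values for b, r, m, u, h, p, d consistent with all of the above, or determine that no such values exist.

b = True, r = True, m = True, u = True, h = False, p = True, d = True

b ⊕ p ⊕ u = T ⊕ T ⊕ T = True ✓
h ⊕ p ⊕ u = F ⊕ T ⊕ T = False ✓
d ⊕ h = T ⊕ F = True ✓
h ⊕ m ⊕ r = F ⊕ T ⊕ T = False ✓
p ⊕ r = T ⊕ T = False ✓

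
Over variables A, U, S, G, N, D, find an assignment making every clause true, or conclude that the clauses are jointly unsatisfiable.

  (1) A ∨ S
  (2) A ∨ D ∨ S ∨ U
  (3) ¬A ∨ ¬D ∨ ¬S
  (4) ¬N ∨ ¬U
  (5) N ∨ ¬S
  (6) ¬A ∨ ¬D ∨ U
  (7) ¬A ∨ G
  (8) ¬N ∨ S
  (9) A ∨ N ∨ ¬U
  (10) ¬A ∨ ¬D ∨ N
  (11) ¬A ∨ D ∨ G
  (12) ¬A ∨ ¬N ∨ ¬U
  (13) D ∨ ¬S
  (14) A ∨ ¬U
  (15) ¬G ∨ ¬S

Set A = True.
  then (¬A ∨ G) forces G = True.
  then (¬G ∨ ¬S) forces S = False.
  then (¬N ∨ S) forces N = False.
  then (¬A ∨ ¬D ∨ N) forces D = False.
Set U = False.
All clauses satisfied.

A: True; U: False; S: False; G: True; N: False; D: False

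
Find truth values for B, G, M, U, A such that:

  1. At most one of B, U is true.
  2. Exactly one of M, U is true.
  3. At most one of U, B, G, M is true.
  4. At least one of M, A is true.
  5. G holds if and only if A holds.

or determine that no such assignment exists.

B = False; G = False; M = True; U = False; A = False

  (1) {B, U}: 0 true — at most one ✓
  (2) {M, U}: 1 true — exactly one ✓
  (3) {U, B, G, M}: 1 true — at most one ✓
  (4) {M, A}: 1 true — at least one ✓
  (5) G=F, A=F — same ✓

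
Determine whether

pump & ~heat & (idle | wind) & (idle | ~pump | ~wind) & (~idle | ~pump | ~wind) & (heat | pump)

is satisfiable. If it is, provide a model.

Unit clause (pump) forces pump = True.
Unit clause (~heat) forces heat = False.
Try wind = True:
  (idle | ~pump | ~wind) forces idle = True.
  clause (~idle | ~pump | ~wind) is falsified — backtrack.
So wind = False.
  then (idle | wind) forces idle = True.
Check each clause:
  (pump): pump holds.
  (~heat): ~heat holds.
  (idle | wind): idle holds.
  (idle | ~pump | ~wind): idle holds.
  (~idle | ~pump | ~wind): ~wind holds.
  (heat | pump): pump holds.
All clauses satisfied.

wind=F, pump=T, heat=F, idle=T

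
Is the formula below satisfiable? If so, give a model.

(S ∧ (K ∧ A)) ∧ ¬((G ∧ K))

K=T, S=T, A=T, G=F

  S ∧ (K ∧ A) = True
    K ∧ A = True
  ¬((G ∧ K)) = True
    G ∧ K = False
Both conjuncts True, so the formula holds.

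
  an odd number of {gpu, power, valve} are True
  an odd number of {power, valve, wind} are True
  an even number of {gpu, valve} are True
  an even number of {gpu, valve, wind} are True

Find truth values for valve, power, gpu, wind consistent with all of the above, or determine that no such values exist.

valve = False, power = True, gpu = False, wind = False

{gpu, power, valve}: 1 true → odd ✓
{power, valve, wind}: 1 true → odd ✓
{gpu, valve}: 0 true → even ✓
{gpu, valve, wind}: 0 true → even ✓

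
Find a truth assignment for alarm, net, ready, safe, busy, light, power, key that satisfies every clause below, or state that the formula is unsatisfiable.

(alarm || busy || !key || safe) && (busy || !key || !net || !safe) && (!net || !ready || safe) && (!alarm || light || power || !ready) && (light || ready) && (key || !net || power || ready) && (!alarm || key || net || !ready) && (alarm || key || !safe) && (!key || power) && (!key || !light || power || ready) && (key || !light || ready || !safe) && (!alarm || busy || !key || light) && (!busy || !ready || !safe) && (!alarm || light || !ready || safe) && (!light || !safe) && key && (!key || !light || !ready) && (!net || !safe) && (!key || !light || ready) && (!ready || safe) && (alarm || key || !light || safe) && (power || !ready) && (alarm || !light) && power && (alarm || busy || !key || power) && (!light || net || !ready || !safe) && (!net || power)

Unit clause (key) forces key = True.
Unit clause (power) forces power = True.
Set alarm = False.
  then (alarm || !light) forces light = False.
  then (light || ready) forces ready = True.
  then (!ready || safe) forces safe = True.
  then (!busy || !ready || !safe) forces busy = False.
  then (!net || !safe) forces net = False.
All clauses satisfied.

alarm = False; net = False; ready = True; safe = True; busy = False; light = False; power = True; key = True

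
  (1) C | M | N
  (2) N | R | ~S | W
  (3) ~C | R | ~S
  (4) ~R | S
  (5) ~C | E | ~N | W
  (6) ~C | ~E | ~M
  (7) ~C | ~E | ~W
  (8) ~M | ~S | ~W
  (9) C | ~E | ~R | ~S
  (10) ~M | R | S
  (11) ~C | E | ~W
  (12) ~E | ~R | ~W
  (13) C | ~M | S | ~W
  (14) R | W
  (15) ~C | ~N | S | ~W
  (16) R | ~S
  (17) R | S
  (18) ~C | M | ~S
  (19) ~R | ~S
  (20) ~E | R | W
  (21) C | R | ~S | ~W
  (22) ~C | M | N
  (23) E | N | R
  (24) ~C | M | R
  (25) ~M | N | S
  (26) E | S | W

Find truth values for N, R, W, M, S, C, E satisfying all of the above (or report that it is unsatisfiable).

No satisfying assignment exists.

Case S = True:
  (R | ~S) forces R = True.
  Clause (~R | ~S) is falsified — contradiction.
Case S = False:
  (~R | S) forces R = False.
  Clause (R | S) is falsified — contradiction.
Both cases fail, so the formula is unsatisfiable.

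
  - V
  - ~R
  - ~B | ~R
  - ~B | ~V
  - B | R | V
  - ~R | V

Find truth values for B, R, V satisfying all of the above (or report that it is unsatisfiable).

B = False, R = False, V = True

Unit clause (V) forces V = True.
Unit clause (~R) forces R = False.
In (~B | ~V) only ~B is left, so B = False.
All clauses satisfied.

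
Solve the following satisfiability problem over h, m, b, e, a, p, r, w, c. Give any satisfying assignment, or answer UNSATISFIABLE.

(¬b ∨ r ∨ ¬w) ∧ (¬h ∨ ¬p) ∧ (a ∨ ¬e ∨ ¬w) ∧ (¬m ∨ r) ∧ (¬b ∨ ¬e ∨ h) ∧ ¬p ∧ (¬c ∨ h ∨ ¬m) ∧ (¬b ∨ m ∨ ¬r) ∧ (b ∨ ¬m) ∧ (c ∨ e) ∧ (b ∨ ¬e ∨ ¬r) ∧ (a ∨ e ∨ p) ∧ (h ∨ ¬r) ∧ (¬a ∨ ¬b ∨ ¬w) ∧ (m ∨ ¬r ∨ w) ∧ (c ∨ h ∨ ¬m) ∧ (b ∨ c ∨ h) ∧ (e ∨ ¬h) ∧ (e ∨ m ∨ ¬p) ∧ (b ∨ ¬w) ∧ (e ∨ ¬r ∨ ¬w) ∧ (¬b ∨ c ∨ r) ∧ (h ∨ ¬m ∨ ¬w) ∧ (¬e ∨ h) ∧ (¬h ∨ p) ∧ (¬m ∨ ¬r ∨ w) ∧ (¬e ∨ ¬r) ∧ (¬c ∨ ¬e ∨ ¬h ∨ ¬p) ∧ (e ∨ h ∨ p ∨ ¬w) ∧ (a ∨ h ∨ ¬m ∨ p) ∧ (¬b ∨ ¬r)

Unit clause (¬p) forces p = False.
In (¬h ∨ p) only ¬h is left, so h = False.
In (h ∨ ¬r) only ¬r is left, so r = False.
In (¬e ∨ h) only ¬e is left, so e = False.
In (e ∨ h ∨ p ∨ ¬w) only ¬w is left, so w = False.
In (¬m ∨ r) only ¬m is left, so m = False.
In (c ∨ e) only c is left, so c = True.
In (a ∨ e ∨ p) only a is left, so a = True.
Set b = False.
All clauses satisfied.

h = False; m = False; b = False; e = False; a = True; p = False; r = False; w = False; c = True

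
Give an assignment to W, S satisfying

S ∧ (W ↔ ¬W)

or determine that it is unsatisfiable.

Unsatisfiable

The conjunct W ↔ ¬W is unsatisfiable on its own:
  W=F: evaluates to False.
  W=T: evaluates to False.
So the whole conjunction is unsatisfiable.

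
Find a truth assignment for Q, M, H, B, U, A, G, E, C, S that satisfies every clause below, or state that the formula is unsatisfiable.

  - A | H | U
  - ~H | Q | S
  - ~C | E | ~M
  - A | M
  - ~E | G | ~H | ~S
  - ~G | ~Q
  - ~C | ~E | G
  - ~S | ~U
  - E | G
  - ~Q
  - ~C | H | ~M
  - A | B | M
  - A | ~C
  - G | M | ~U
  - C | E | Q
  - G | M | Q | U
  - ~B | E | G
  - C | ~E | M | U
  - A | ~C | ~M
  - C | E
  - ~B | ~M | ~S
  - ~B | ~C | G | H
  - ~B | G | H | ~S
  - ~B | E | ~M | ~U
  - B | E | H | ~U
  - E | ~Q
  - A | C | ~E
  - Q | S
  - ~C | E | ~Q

Q = False, M = False, H = True, B = True, U = False, A = True, G = True, E = False, C = True, S = True

Unit clause (~Q) forces Q = False.
In (Q | S) only S is left, so S = True.
In (~S | ~U) only ~U is left, so U = False.
Set M = False.
  then (A | M) forces A = True.
  then (G | M | Q | U) forces G = True.
Set H = True.
Set B = True.
Set E = False.
  then (C | E | Q) forces C = True.
All clauses satisfied.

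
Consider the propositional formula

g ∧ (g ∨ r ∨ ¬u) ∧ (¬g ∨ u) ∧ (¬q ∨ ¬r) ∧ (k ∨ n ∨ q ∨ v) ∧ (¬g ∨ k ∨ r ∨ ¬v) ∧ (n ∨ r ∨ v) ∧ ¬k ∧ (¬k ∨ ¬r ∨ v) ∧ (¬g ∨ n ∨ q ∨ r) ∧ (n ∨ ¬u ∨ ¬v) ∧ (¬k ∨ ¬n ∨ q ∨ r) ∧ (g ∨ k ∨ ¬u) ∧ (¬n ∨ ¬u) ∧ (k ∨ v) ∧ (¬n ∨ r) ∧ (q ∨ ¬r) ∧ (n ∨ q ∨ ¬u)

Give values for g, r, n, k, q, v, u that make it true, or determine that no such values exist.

UNSATISFIABLE

Case g = True:
  (¬g ∨ u) forces u = True.
  (¬k) forces k = False.
  (¬n ∨ ¬u) forces n = False.
  (n ∨ ¬u ∨ ¬v) forces v = False.
  Clause (k ∨ v) is falsified — contradiction.
Case g = False:
  Clause (g) is falsified — contradiction.
Both cases fail, so the formula is unsatisfiable.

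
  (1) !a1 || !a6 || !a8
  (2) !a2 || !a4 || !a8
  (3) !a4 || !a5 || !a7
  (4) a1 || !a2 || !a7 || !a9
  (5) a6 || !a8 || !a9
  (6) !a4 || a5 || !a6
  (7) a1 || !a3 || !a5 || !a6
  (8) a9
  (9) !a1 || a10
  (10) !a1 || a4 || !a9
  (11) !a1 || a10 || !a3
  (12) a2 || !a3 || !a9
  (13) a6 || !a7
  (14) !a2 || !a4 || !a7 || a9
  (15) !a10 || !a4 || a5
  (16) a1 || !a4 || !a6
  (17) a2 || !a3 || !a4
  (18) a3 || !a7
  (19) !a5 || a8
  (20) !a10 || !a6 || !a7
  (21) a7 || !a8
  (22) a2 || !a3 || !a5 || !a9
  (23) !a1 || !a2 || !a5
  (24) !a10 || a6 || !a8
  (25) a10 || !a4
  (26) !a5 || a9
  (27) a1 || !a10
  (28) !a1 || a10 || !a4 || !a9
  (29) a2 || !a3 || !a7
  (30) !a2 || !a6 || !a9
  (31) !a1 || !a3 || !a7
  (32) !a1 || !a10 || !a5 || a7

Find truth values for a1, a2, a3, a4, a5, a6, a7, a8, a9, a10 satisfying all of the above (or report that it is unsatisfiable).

Unit clause (a9) forces a9 = True.
Try a1 = True:
  (!a1 || a10) forces a10 = True.
  (!a1 || a4 || !a9) forces a4 = True.
  (!a10 || !a4 || a5) forces a5 = True.
  (!a4 || !a5 || !a7) forces a7 = False.
  clause (!a1 || !a10 || !a5 || a7) is falsified — backtrack.
So a1 = False.
  then (a1 || !a10) forces a10 = False.
  then (a10 || !a4) forces a4 = False.
Set a2 = False.
  then (a2 || !a3 || !a9) forces a3 = False.
  then (a3 || !a7) forces a7 = False.
  then (a7 || !a8) forces a8 = False.
  then (!a5 || a8) forces a5 = False.
Set a6 = True.
All clauses satisfied.

a1=F, a2=F, a3=F, a4=F, a5=F, a6=T, a7=F, a8=F, a9=T, a10=F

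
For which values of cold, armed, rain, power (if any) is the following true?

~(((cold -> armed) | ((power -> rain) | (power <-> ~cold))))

cold = True, armed = False, rain = False, power = True

  ~(((cold -> armed) | ((power -> rain) | (power <-> ~cold)))) = True
    (cold -> armed) | ((power -> rain) | (power <-> ~cold)) = False
      cold -> armed = False
      (power -> rain) | (power <-> ~cold) = False
        power -> rain = False
        power <-> ~cold = False
          ~cold = False
The formula evaluates to True.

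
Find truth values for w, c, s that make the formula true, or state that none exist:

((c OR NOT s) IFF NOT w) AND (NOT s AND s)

No satisfying assignment exists.

Case s = True: the conjunct NOT s is False.
Case s = False: the conjunct s is False.
Both cases fail — unsatisfiable.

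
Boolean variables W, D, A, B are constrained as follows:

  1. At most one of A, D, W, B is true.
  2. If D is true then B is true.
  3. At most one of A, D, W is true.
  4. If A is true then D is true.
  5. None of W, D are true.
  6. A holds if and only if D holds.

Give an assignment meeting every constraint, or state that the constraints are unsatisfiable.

W = False; D = False; A = False; B = False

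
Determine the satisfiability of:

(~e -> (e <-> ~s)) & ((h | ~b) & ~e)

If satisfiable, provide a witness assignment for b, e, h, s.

b = False, e = False, h = False, s = True

  ~e -> (e <-> ~s) = True
    ~e = True
    e <-> ~s = True
      ~s = False
  (h | ~b) & ~e = True
    h | ~b = True
      ~b = True
    ~e = True
Both conjuncts True, so the formula holds.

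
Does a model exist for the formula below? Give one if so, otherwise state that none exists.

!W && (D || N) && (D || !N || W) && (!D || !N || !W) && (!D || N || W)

W=F, D=T, N=T

Unit clause (!W) forces W = False.
Try D = False:
  (D || N) forces N = True.
  clause (D || !N || W) is falsified — backtrack.
So D = True.
  then (!D || N || W) forces N = True.
Check each clause:
  (!W): !W holds.
  (D || N): D holds.
  (D || !N || W): D holds.
  (!D || !N || !W): !W holds.
  (!D || N || W): N holds.
All clauses satisfied.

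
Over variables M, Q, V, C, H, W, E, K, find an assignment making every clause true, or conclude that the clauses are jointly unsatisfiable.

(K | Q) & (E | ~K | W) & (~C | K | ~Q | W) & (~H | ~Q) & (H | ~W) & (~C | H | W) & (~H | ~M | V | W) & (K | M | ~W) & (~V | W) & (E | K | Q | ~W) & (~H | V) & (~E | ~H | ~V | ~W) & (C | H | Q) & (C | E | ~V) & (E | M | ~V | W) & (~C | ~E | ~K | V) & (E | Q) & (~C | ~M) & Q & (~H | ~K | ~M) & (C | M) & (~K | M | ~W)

Unit clause (Q) forces Q = True.
In (~H | ~Q) only ~H is left, so H = False.
In (H | ~W) only ~W is left, so W = False.
In (~C | H | W) only ~C is left, so C = False.
In (~V | W) only ~V is left, so V = False.
In (C | M) only M is left, so M = True.
Set E = True.
Set K = False.
All clauses satisfied.

M = True; Q = True; V = False; C = False; H = False; W = False; E = True; K = False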